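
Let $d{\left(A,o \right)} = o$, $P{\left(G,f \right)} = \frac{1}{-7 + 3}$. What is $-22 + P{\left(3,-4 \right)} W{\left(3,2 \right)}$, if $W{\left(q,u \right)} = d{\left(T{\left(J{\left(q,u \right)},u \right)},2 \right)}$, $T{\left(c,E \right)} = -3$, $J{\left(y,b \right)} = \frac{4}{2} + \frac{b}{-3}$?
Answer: $- \frac{45}{2} \approx -22.5$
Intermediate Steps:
$P{\left(G,f \right)} = - \frac{1}{4}$ ($P{\left(G,f \right)} = \frac{1}{-4} = - \frac{1}{4}$)
$J{\left(y,b \right)} = 2 - \frac{b}{3}$ ($J{\left(y,b \right)} = 4 \cdot \frac{1}{2} + b \left(- \frac{1}{3}\right) = 2 - \frac{b}{3}$)
$W{\left(q,u \right)} = 2$
$-22 + P{\left(3,-4 \right)} W{\left(3,2 \right)} = -22 - \frac{1}{2} = - \frac{45}{2}$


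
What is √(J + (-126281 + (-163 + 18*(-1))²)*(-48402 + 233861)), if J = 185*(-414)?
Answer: I*√17344202270 ≈ 1.317e+5*I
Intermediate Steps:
J = -76590
√(J + (-126281 + (-163 + 18*(-1))²)*(-48402 + 233861)) = √(-76590 + (-126281 + (-163 + 18*(-1))²)*(-48402 + 233861)) = √(-76590 + (-126281 + (-163 - 18)²)*185459) = √(-76590 + (-126281 + (-181)²)*185459) = √(-76590 + (-126281 + 32761)*185459) = √(-76590 - 93520*185459) = √(-76590 - 17344125680) = √(-17344202270) = I*√17344202270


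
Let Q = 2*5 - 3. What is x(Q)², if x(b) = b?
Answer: 49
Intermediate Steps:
Q = 7 (Q = 10 - 3 = 7)
x(Q)² = 7² = 49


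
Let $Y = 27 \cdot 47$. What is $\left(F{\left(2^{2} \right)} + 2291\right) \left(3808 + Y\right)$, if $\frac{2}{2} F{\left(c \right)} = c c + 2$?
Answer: $11722793$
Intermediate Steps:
$F{\left(c \right)} = 2 + c^{2}$ ($F{\left(c \right)} = c c + 2 = c^{2} + 2 = 2 + c^{2}$)
$Y = 1269$
$\left(F{\left(2^{2} \right)} + 2291\right) \left(3808 + Y\right) = \left(\left(2 + \left(2^{2}\right)^{2}\right) + 2291\right) \left(3808 + 1269\right) = \left(\left(2 + 4^{2}\right) + 2291\right) 5077 = \left(\left(2 + 16\right) + 2291\right) 5077 = \left(18 + 2291\right) 5077 = 2309 \cdot 5077 = 11722793$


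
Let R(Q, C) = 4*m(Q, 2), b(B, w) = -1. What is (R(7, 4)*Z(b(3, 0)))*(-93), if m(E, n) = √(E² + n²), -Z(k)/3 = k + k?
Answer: -2232*√53 ≈ -16249.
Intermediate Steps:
Z(k) = -6*k (Z(k) = -3*(k + k) = -6*k)
R(Q, C) = 4*√(4 + Q²) (R(Q, C) = 4*√(Q² + 2²) = 4*√(Q² + 4) = 4*√(4 + Q²))
(R(7, 4)*Z(b(3, 0)))*(-93) = ((4*√(4 + 7²))*(-6*(-1)))*(-93) = ((4*√(4 + 49))*6)*(-93) = ((4*√53)*6)*(-93) = (24*√53)*(-93) = -2232*√53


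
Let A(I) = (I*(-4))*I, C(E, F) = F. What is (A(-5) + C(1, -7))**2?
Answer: 11449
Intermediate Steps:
A(I) = -4*I**2 (A(I) = (-4*I)*I = -4*I**2)
(A(-5) + C(1, -7))**2 = (-4*(-5)**2 - 7)**2 = (-4*25 - 7)**2 = (-100 - 7)**2 = (-107)**2 = 11449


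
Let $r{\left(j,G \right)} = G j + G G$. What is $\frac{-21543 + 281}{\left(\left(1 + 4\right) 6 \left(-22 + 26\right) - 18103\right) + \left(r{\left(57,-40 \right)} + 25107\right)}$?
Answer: $- \frac{10631}{3222} \approx -3.2995$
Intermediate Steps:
$r{\left(j,G \right)} = G^{2} + G j$ ($r{\left(j,G \right)} = G j + G^{2} = G^{2} + G j$)
$\frac{-21543 + 281}{\left(\left(1 + 4\right) 6 \left(-22 + 26\right) - 18103\right) + \left(r{\left(57,-40 \right)} + 25107\right)} = \frac{-21543 + 281}{\left(\left(1 + 4\right) 6 \left(-22 + 26\right) - 18103\right) + \left(- 40 \left(-40 + 57\right) + 25107\right)} = - \frac{21262}{\left(5 \cdot 6 \cdot 4 - 18103\right) + \left(\left(-40\right) 17 + 25107\right)} = - \frac{21262}{\left(30 \cdot 4 - 18103\right) + \left(-680 + 25107\right)} = - \frac{21262}{\left(120 - 18103\right) + 24427} = - \frac{21262}{-17983 + 24427} = - \frac{21262}{6444} = \left(-21262\right) \frac{1}{6444} = - \frac{10631}{3222}$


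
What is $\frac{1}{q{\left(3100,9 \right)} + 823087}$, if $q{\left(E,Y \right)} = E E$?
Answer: $\frac{1}{10433087} \approx 9.5849 \cdot 10^{-8}$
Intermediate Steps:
$q{\left(E,Y \right)} = E^{2}$
$\frac{1}{q{\left(3100,9 \right)} + 823087} = \frac{1}{3100^{2} + 823087} = \frac{1}{9610000 + 823087} = \frac{1}{10433087}$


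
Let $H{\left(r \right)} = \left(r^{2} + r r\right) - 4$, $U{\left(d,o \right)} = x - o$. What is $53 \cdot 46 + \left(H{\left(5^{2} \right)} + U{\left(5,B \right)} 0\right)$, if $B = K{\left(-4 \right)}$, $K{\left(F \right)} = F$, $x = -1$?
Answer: $3684$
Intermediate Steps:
$B = -4$
$U{\left(d,o \right)} = -1 - o$
$H{\left(r \right)} = -4 + 2 r^{2}$ ($H{\left(r \right)} = \left(r^{2} + r^{2}\right) - 4 = 2 r^{2} - 4 = -4 + 2 r^{2}$)
$53 \cdot 46 + \left(H{\left(5^{2} \right)} + U{\left(5,B \right)} 0\right) = 53 \cdot 46 - \left(4 - 1250 - \left(-1 - -4\right) 0\right) = 2438 - \left(4 - 1250 - \left(-1 + 4\right) 0\right) = 2438 + \left(\left(-4 + 2 \cdot 625\right) + 3 \cdot 0\right) = 2438 + \left(\left(-4 + 1250\right) + 0\right) = 2438 + \left(1246 + 0\right) = 2438 + 1246 = 3684$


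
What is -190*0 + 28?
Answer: 28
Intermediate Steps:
-190*0 + 28 = -19*0 + 28 = 0 + 28 = 28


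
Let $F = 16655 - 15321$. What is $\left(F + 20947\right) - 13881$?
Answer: $8400$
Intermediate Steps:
$F = 1334$ ($F = 16655 - 15321 = 1334$)
$\left(F + 20947\right) - 13881 = \left(1334 + 20947\right) - 13881 = 22281 - 13881 = 8400$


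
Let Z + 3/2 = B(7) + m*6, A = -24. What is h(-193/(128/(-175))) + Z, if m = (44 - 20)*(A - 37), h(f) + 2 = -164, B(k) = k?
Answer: -17889/2 ≈ -8944.5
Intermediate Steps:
h(f) = -166 (h(f) = -2 - 164 = -166)
m = -1464 (m = (44 - 20)*(-24 - 37) = 24*(-61) = -1464)
Z = -17557/2 (Z = -3/2 + (7 - 1464*6) = -3/2 + (7 - 8784) = -3/2 - 8777 = -17557/2 ≈ -8778.5)
h(-193/(128/(-175))) + Z = -166 - 17557/2 = -17889/2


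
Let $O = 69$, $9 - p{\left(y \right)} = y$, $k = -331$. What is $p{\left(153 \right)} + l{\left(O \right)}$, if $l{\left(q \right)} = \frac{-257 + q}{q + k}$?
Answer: $- \frac{18770}{131} \approx -143.28$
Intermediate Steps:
$p{\left(y \right)} = 9 - y$
$l{\left(q \right)} = \frac{-257 + q}{-331 + q}$ ($l{\left(q \right)} = \frac{-257 + q}{q - 331} = \frac{-257 + q}{-331 + q}$)
$p{\left(153 \right)} + l{\left(O \right)} = \left(9 - 153\right) + \frac{-257 + 69}{-331 + 69} = \left(9 - 153\right) + \frac{1}{-262} \left(-188\right) = -144 - - \frac{94}{131} = -144 + \frac{94}{131} = - \frac{18770}{131}$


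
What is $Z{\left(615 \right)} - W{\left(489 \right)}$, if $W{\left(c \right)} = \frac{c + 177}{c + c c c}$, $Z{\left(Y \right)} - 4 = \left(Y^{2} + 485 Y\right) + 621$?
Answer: $\frac{13196111966264}{19488443} \approx 6.7713 \cdot 10^{5}$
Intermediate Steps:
$Z{\left(Y \right)} = 625 + Y^{2} + 485 Y$ ($Z{\left(Y \right)} = 4 + \left(\left(Y^{2} + 485 Y\right) + 621\right) = 4 + \left(621 + Y^{2} + 485 Y\right) = 625 + Y^{2} + 485 Y$)
$W{\left(c \right)} = \frac{177 + c}{c + c^{3}}$ ($W{\left(c \right)} = \frac{177 + c}{c + c^{2} c} = \frac{177 + c}{c + c^{3}}$)
$Z{\left(615 \right)} - W{\left(489 \right)} = \left(625 + 615^{2} + 485 \cdot 615\right) - \frac{177 + 489}{489 + 489^{3}} = \left(625 + 378225 + 298275\right) - \frac{1}{489 + 116930169} \cdot 666 = 677125 - \frac{1}{116930658} \cdot 666 = 677125 - \frac{111}{19488443} = \frac{13196111966264}{19488443}$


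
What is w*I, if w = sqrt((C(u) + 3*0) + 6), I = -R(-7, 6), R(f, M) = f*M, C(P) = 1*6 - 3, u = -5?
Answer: 126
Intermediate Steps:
C(P) = 3 (C(P) = 6 - 3 = 3)
R(f, M) = M*f
I = 42 (I = -6*(-7) = -1*(-42) = 42)
w = 3 (w = sqrt((3 + 3*0) + 6) = sqrt((3 + 0) + 6) = sqrt(3 + 6) = sqrt(9) = 3)
w*I = 3*42 = 126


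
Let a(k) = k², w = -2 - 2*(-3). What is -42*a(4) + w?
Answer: -668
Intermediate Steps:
w = 4 (w = -2 + 6 = 4)
-42*a(4) + w = -42*4² + 4 = -42*16 + 4 = -672 + 4 = -668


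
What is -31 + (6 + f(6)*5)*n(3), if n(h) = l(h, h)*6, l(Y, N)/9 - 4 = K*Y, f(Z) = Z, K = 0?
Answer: 7745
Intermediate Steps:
l(Y, N) = 36 (l(Y, N) = 36 + 9*(0*Y) = 36 + 9*0 = 36 + 0 = 36)
n(h) = 216 (n(h) = 36*6 = 216)
-31 + (6 + f(6)*5)*n(3) = -31 + (6 + 6*5)*216 = -31 + (6 + 30)*216 = -31 + 36*216 = -31 + 7776 = 7745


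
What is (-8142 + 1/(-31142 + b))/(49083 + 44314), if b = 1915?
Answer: -237966235/2729714119 ≈ -0.087176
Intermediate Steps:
(-8142 + 1/(-31142 + b))/(49083 + 44314) = (-8142 + 1/(-31142 + 1915))/(49083 + 44314) = (-8142 + 1/(-29227))/93397 = (-8142 - 1/29227)*(1/93397) = -237966235/29227*1/93397 = -237966235/2729714119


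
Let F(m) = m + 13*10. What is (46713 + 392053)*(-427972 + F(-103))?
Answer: -187767715870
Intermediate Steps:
F(m) = 130 + m (F(m) = m + 130 = 130 + m)
(46713 + 392053)*(-427972 + F(-103)) = (46713 + 392053)*(-427972 + (130 - 103)) = 438766*(-427972 + 27) = 438766*(-427945) = -187767715870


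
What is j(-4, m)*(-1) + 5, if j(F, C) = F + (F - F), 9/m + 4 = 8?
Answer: 9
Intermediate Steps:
m = 9/4 (m = 9/(-4 + 8) = 9/4 ≈ 2.2500)
j(F, C) = F (j(F, C) = F + 0 = F)
j(-4, m)*(-1) + 5 = -4*(-1) + 5 = 4 + 5 = 9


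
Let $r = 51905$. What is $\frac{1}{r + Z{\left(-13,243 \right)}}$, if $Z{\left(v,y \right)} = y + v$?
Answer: $\frac{1}{52135} \approx 1.9181 \cdot 10^{-5}$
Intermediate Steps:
$Z{\left(v,y \right)} = v + y$
$\frac{1}{r + Z{\left(-13,243 \right)}} = \frac{1}{51905 + \left(-13 + 243\right)} = \frac{1}{51905 + 230} = \frac{1}{52135}$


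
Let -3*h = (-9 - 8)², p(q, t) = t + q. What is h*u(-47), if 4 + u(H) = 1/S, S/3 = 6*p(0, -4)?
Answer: 83521/216 ≈ 386.67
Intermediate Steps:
p(q, t) = q + t
S = -72 (S = 3*(6*(0 - 4)) = 3*(6*(-4)) = 3*(-24) = -72)
h = -289/3 (h = -(-9 - 8)²/3 = -⅓*(-17)² = -⅓*289 = -289/3 ≈ -96.333)
u(H) = -289/72 (u(H) = -4 + 1/(-72) = -4 - 1/72 = -289/72)
h*u(-47) = -289/3*(-289/72) = 83521/216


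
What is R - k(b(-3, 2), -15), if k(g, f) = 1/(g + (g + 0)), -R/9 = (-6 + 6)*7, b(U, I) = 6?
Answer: -1/12 ≈ -0.083333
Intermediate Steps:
R = 0 (R = -9*(-6 + 6)*7 = -0*7 = -9*0 = 0)
k(g, f) = 1/(2*g) (k(g, f) = 1/(g + g) = 1/(2*g))
R - k(b(-3, 2), -15) = 0 - 1/(2*6) = 0 - 1*1/12 = 0 - 1/12 = -1/12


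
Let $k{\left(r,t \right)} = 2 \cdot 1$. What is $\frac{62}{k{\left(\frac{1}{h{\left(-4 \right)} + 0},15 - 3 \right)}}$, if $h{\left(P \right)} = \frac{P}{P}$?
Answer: $31$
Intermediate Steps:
$h{\left(P \right)} = 1$
$k{\left(r,t \right)} = 2$
$\frac{62}{k{\left(\frac{1}{h{\left(-4 \right)} + 0},15 - 3 \right)}} = \frac{62}{2} = 62 \cdot \frac{1}{2} = 31$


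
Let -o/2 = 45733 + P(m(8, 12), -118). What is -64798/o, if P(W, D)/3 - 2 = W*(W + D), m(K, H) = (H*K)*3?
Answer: 32399/192619 ≈ 0.16820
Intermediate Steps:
m(K, H) = 3*H*K
P(W, D) = 6 + 3*W*(D + W) (P(W, D) = 6 + 3*(W*(W + D)) = 6 + 3*(W*(D + W)) = 6 + 3*W*(D + W))
o = -385238 (o = -2*(45733 + (6 + 3*(3*12*8)**2 + 3*(-118)*(3*12*8))) = -2*(45733 + (6 + 3*288**2 + 3*(-118)*288)) = -2*(45733 + (6 + 3*82944 - 101952)) = -2*(45733 + (6 + 248832 - 101952)) = -2*(45733 + 146886) = -2*192619 = -385238)
-64798/o = -64798/(-385238) = -64798*(-1/385238) = 32399/192619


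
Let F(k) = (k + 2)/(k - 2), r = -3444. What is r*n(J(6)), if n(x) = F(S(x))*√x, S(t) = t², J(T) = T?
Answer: -65436*√6/17 ≈ -9428.5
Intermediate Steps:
F(k) = (2 + k)/(-2 + k)
n(x) = √x*(2 + x²)/(-2 + x²) (n(x) = ((2 + x²)/(-2 + x²))*√x = √x*(2 + x²)/(-2 + x²))
r*n(J(6)) = -3444*√6*(2 + 6²)/(-2 + 6²) = -3444*√6*(2 + 36)/(-2 + 36) = -3444*√6*38/34 = -65436*√6/17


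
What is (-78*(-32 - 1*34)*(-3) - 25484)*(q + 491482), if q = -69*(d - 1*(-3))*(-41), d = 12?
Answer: -21852154976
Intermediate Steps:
q = 42435 (q = -69*(12 - 1*(-3))*(-41) = -69*(12 + 3)*(-41) = -69*15*(-41) = -1035*(-41) = 42435)
(-78*(-32 - 1*34)*(-3) - 25484)*(q + 491482) = (-78*(-32 - 1*34)*(-3) - 25484)*(42435 + 491482) = (-78*(-32 - 34)*(-3) - 25484)*533917 = (-78*(-66)*(-3) - 25484)*533917 = (5148*(-3) - 25484)*533917 = (-15444 - 25484)*533917 = -40928*533917 = -21852154976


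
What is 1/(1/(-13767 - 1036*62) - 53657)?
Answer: -77999/4185192344 ≈ -1.8637e-5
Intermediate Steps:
1/(1/(-13767 - 1036*62) - 53657) = 1/(1/(-13767 - 64232) - 53657) = 1/(1/(-77999) - 53657) = 1/(-1/77999 - 53657) = 1/(-4185192344/77999) = -77999/4185192344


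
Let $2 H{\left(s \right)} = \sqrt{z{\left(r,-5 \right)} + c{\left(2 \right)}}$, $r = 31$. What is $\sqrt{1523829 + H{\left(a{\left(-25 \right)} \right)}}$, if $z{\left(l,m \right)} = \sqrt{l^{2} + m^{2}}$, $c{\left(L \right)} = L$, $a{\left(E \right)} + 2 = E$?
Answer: $\frac{\sqrt{6095316 + 2 \sqrt{2 + \sqrt{986}}}}{2} \approx 1234.4$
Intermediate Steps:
$a{\left(E \right)} = -2 + E$
$H{\left(s \right)} = \frac{\sqrt{2 + \sqrt{986}}}{2}$ ($H{\left(s \right)} = \frac{\sqrt{\sqrt{31^{2} + \left(-5\right)^{2}} + 2}}{2} = \frac{\sqrt{\sqrt{961 + 25} + 2}}{2} = \frac{\sqrt{\sqrt{986} + 2}}{2} = \frac{\sqrt{2 + \sqrt{986}}}{2}$)
$\sqrt{1523829 + H{\left(a{\left(-25 \right)} \right)}} = \sqrt{1523829 + \frac{\sqrt{2 + \sqrt{986}}}{2}}$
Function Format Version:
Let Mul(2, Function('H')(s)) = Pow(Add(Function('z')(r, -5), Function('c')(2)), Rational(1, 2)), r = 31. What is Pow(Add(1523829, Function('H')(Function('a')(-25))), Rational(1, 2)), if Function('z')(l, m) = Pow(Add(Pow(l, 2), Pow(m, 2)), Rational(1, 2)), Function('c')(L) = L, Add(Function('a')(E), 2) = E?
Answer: Mul(Rational(1, 2), Pow(Add(6095316, Mul(2, Pow(Add(2, Pow(986, Rational(1, 2))), Rational(1, 2)))), Rational(1, 2))) ≈ 1234.4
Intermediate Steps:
Function('a')(E) = Add(-2, E)
Function('H')(s) = Mul(Rational(1, 2), Pow(Add(2, Pow(986, Rational(1, 2))), Rational(1, 2))) (Function('H')(s) = Mul(Rational(1, 2), Pow(Add(Pow(Add(Pow(31, 2), Pow(-5, 2)), Rational(1, 2)), 2), Rational(1, 2))) = Mul(Rational(1, 2), Pow(Add(Pow(Add(961, 25), Rational(1, 2)), 2), Rational(1, 2))) = Mul(Rational(1, 2), Pow(Add(Pow(986, Rational(1, 2)), 2), Rational(1, 2))) = Mul(Rational(1, 2), Pow(Add(2, Pow(986, Rational(1, 2))), Rational(1, 2))))
Pow(Add(1523829, Function('H')(Function('a')(-25))), Rational(1, 2)) = Pow(Add(1523829, Mul(Rational(1, 2), Pow(Add(2, Pow(986, Rational(1, 2))), Rational(1, 2)))), Rational(1, 2))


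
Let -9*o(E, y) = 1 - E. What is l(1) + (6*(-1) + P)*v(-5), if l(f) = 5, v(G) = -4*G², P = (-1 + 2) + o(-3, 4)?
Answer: 4945/9 ≈ 549.44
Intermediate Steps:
o(E, y) = -⅑ + E/9 (o(E, y) = -(1 - E)/9 = -⅑ + E/9)
P = 5/9 (P = (-1 + 2) + (-⅑ + (⅑)*(-3)) = 1 + (-⅑ - ⅓) = 1 - 4/9 = 5/9 ≈ 0.55556)
l(1) + (6*(-1) + P)*v(-5) = 5 + (6*(-1) + 5/9)*(-4*(-5)²) = 5 + (-6 + 5/9)*(-4*25) = 5 - 49/9*(-100) = 5 + 4900/9 = 4945/9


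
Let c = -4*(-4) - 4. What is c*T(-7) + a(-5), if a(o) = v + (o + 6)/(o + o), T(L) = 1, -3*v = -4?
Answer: 397/30 ≈ 13.233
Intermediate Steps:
v = 4/3 (v = -1/3*(-4) = 4/3 ≈ 1.3333)
c = 12 (c = 16 - 4 = 12)
a(o) = 4/3 + (6 + o)/(2*o) (a(o) = 4/3 + (o + 6)/(o + o) = 4/3 + (6 + o)/((2*o)) = 4/3 + (6 + o)*(1/(2*o)) = 4/3 + (6 + o)/(2*o))
c*T(-7) + a(-5) = 12*1 + (11/6 + 3/(-5)) = 12 + (11/6 + 3*(-1/5)) = 12 + (11/6 - 3/5) = 12 + 37/30 = 397/30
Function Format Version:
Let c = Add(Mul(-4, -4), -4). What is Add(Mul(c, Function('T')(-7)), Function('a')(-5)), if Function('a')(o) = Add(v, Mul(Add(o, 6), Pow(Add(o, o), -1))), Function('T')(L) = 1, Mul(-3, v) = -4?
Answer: Rational(397, 30) ≈ 13.233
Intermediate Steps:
v = Rational(4, 3) (v = Mul(Rational(-1, 3), -4) = Rational(4, 3) ≈ 1.3333)
c = 12 (c = Add(16, -4) = 12)
Function('a')(o) = Add(Rational(4, 3), Mul(Rational(1, 2), Pow(o, -1), Add(6, o))) (Function('a')(o) = Add(Rational(4, 3), Mul(Add(o, 6), Pow(Add(o, o), -1))) = Add(Rational(4, 3), Mul(Add(6, o), Pow(Mul(2, o), -1))) = Add(Rational(4, 3), Mul(Add(6, o), Mul(Rational(1, 2), Pow(o, -1)))) = Add(Rational(4, 3), Mul(Rational(1, 2), Pow(o, -1), Add(6, o))))
Add(Mul(c, Function('T')(-7)), Function('a')(-5)) = Add(Mul(12, 1), Add(Rational(11, 6), Mul(3, Pow(-5, -1)))) = Add(12, Add(Rational(11, 6), Mul(3, Rational(-1, 5)))) = Add(12, Add(Rational(11, 6), Rational(-3, 5))) = Add(12, Rational(37, 30)) = Rational(397, 30)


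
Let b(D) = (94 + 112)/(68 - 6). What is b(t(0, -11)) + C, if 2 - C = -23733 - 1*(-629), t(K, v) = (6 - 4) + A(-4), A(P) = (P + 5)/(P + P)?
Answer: 716389/31 ≈ 23109.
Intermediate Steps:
A(P) = (5 + P)/(2*P) (A(P) = (5 + P)/((2*P)) = (5 + P)*(1/(2*P)) = (5 + P)/(2*P))
t(K, v) = 15/8 (t(K, v) = (6 - 4) + (½)*(5 - 4)/(-4) = 2 + (½)*(-¼)*1 = 2 - ⅛ = 15/8)
C = 23106 (C = 2 - (-23733 - 1*(-629)) = 2 - (-23733 + 629) = 2 - 1*(-23104) = 2 + 23104 = 23106)
b(D) = 103/31 (b(D) = 206/62 = 206*(1/62) = 103/31)
b(t(0, -11)) + C = 103/31 + 23106 = 716389/31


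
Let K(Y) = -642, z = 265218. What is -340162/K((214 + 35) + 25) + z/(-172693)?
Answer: 29286663155/55434453 ≈ 528.31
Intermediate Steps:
-340162/K((214 + 35) + 25) + z/(-172693) = -340162/(-642) + 265218/(-172693) = -340162*(-1/642) + 265218*(-1/172693) = 170081/321 - 265218/172693 = 29286663155/55434453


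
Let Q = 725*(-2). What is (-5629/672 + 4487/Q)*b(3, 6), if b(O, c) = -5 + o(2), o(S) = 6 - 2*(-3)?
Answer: -5588657/69600 ≈ -80.297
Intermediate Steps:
o(S) = 12 (o(S) = 6 + 6 = 12)
b(O, c) = 7 (b(O, c) = -5 + 12 = 7)
Q = -1450
(-5629/672 + 4487/Q)*b(3, 6) = (-5629/672 + 4487/(-1450))*7 = (-5629*1/672 + 4487*(-1/1450))*7 = (-5629/672 - 4487/1450)*7 = -5588657/487200*7 = -5588657/69600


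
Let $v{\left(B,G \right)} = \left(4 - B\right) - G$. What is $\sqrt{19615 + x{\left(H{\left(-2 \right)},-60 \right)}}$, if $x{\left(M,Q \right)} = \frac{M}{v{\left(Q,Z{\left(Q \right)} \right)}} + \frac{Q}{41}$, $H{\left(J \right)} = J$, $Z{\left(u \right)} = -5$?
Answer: $\frac{\sqrt{156971628177}}{2829} \approx 140.05$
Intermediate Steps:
$v{\left(B,G \right)} = 4 - B - G$
$x{\left(M,Q \right)} = \frac{Q}{41} + \frac{M}{9 - Q}$ ($x{\left(M,Q \right)} = \frac{M}{4 - Q - -5} + \frac{Q}{41} = \frac{M}{4 - Q + 5} + Q \frac{1}{41} = \frac{M}{9 - Q} + \frac{Q}{41} = \frac{Q}{41} + \frac{M}{9 - Q}$)
$\sqrt{19615 + x{\left(H{\left(-2 \right)},-60 \right)}} = \sqrt{19615 + \frac{\left(-1\right) \left(-2\right) + \frac{1}{41} \left(-60\right) \left(-9 - 60\right)}{-9 - 60}} = \sqrt{19615 + \frac{2 + \frac{1}{41} \left(-60\right) \left(-69\right)}{-69}} = \sqrt{19615 - \frac{2 + \frac{4140}{41}}{69}} = \sqrt{19615 - \frac{4222}{2829}} = \sqrt{\frac{55486613}{2829}} = \frac{\sqrt{156971628177}}{2829}$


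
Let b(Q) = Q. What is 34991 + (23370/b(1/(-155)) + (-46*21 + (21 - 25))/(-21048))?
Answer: -37753365631/10524 ≈ -3.5874e+6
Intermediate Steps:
34991 + (23370/b(1/(-155)) + (-46*21 + (21 - 25))/(-21048)) = 34991 + (23370/(1/(-155)) + (-46*21 + (21 - 25))/(-21048)) = 34991 + (23370/(-1/155) + (-966 - 4)*(-1/21048)) = 34991 + (23370*(-155) - 970*(-1/21048)) = 34991 + (-3622350 + 485/10524) = 34991 - 38121610915/10524 = -37753365631/10524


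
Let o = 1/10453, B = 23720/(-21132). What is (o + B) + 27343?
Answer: 1509905949250/55223199 ≈ 27342.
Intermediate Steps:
B = -5930/5283 (B = 23720*(-1/21132) = -5930/5283 ≈ -1.1225)
o = 1/10453 ≈ 9.5666e-5
(o + B) + 27343 = (1/10453 - 5930/5283) + 27343 = -61981007/55223199 + 27343 = 1509905949250/55223199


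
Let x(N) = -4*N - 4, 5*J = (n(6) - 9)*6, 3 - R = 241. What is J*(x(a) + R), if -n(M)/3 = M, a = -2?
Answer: 37908/5 ≈ 7581.6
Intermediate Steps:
n(M) = -3*M
R = -238 (R = 3 - 1*241 = 3 - 241 = -238)
J = -162/5 (J = ((-3*6 - 9)*6)/5 = ((-18 - 9)*6)/5 = (-27*6)/5 = (1/5)*(-162) = -162/5 ≈ -32.400)
x(N) = -4 - 4*N
J*(x(a) + R) = -162*((-4 - 4*(-2)) - 238)/5 = -162*((-4 + 8) - 238)/5 = -162*(4 - 238)/5 = -162/5*(-234) = 37908/5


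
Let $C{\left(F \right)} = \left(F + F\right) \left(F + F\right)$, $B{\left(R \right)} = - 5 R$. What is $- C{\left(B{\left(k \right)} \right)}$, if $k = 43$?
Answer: $-184900$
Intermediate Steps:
$C{\left(F \right)} = 4 F^{2}$ ($C{\left(F \right)} = 2 F 2 F = 4 F^{2}$)
$- C{\left(B{\left(k \right)} \right)} = - 4 \left(\left(-5\right) 43\right)^{2} = - 4 \left(-215\right)^{2} = - 4 \cdot 46225 = \left(-1\right) 184900 = -184900$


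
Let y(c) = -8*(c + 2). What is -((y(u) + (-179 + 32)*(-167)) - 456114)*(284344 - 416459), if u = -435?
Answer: -56558563615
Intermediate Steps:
y(c) = -16 - 8*c (y(c) = -8*(2 + c) = -16 - 8*c)
-((y(u) + (-179 + 32)*(-167)) - 456114)*(284344 - 416459) = -(((-16 - 8*(-435)) + (-179 + 32)*(-167)) - 456114)*(284344 - 416459) = -(((-16 + 3480) - 147*(-167)) - 456114)*(-132115) = -((3464 + 24549) - 456114)*(-132115) = -(28013 - 456114)*(-132115) = -(-428101)*(-132115) = -1*56558563615 = -56558563615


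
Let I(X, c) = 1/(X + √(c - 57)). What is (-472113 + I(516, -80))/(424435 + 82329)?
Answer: (-472113*√137 + 243610307*I)/(506764*(√137 - 516*I)) ≈ -0.93162 - 8.0036e-11*I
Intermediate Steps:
I(X, c) = 1/(X + √(-57 + c))
(-472113 + I(516, -80))/(424435 + 82329) = (-472113 + 1/(516 + √(-57 - 80)))/(424435 + 82329) = (-472113 + 1/(516 + √(-137)))/506764 = (-472113 + 1/(516 + I*√137))*(1/506764) = -472113/506764 + 1/(506764*(516 + I*√137))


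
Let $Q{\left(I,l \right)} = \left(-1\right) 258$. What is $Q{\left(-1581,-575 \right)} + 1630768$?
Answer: $1630510$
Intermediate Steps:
$Q{\left(I,l \right)} = -258$
$Q{\left(-1581,-575 \right)} + 1630768 = -258 + 1630768 = 1630510$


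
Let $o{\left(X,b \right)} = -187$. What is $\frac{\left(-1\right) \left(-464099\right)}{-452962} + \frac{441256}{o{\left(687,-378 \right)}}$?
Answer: $- \frac{4650208995}{1969858} \approx -2360.7$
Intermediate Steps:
$\frac{\left(-1\right) \left(-464099\right)}{-452962} + \frac{441256}{o{\left(687,-378 \right)}} = \frac{\left(-1\right) \left(-464099\right)}{-452962} + \frac{441256}{-187} = 464099 \left(- \frac{1}{452962}\right) + 441256 \left(- \frac{1}{187}\right) = - \frac{10793}{10534} - \frac{441256}{187} = - \frac{4650208995}{1969858}$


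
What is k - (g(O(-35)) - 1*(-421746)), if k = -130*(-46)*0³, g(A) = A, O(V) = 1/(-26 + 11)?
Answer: -6326189/15 ≈ -4.2175e+5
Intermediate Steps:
O(V) = -1/15 (O(V) = 1/(-15) = -1/15)
k = 0 (k = 5980*0 = 0)
k - (g(O(-35)) - 1*(-421746)) = 0 - (-1/15 - 1*(-421746)) = 0 - (-1/15 + 421746) = 0 - 1*6326189/15 = 0 - 6326189/15 = -6326189/15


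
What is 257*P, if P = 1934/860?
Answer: 248519/430 ≈ 577.95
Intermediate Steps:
P = 967/430 (P = 1934*(1/860) = 967/430 ≈ 2.2488)
257*P = 257*(967/430) = 248519/430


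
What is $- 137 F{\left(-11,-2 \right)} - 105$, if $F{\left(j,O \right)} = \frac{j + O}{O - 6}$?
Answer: $- \frac{2621}{8} \approx -327.63$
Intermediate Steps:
$F{\left(j,O \right)} = \frac{O + j}{-6 + O}$
$- 137 F{\left(-11,-2 \right)} - 105 = - 137 \frac{-2 - 11}{-6 - 2} - 105 = - 137 \frac{1}{-8} \left(-13\right) - 105 = - 137 \left(\left(- \frac{1}{8}\right) \left(-13\right)\right) - 105 = \left(-137\right) \frac{13}{8} - 105 = - \frac{1781}{8} - 105 = - \frac{2621}{8}$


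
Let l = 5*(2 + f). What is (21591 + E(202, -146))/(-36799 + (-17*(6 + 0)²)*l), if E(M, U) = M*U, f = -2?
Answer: 7901/36799 ≈ 0.21471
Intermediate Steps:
l = 0 (l = 5*(2 - 2) = 5*0 = 0)
(21591 + E(202, -146))/(-36799 + (-17*(6 + 0)²)*l) = (21591 + 202*(-146))/(-36799 - 17*(6 + 0)²*0) = (21591 - 29492)/(-36799 - 17*6²*0) = -7901/(-36799 - 17*36*0) = -7901/(-36799 - 612*0) = -7901/(-36799 + 0) = -7901/(-36799) = -7901*(-1/36799) = 7901/36799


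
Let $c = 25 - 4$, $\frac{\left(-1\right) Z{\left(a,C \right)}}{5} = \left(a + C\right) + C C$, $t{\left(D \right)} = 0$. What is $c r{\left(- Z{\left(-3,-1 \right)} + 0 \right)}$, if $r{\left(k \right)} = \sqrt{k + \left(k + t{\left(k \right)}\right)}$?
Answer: $21 i \sqrt{30} \approx 115.02 i$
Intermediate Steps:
$Z{\left(a,C \right)} = - 5 C - 5 a - 5 C^{2}$ ($Z{\left(a,C \right)} = - 5 \left(\left(a + C\right) + C C\right) = - 5 \left(\left(C + a\right) + C^{2}\right) = - 5 \left(C + a + C^{2}\right) = - 5 C - 5 a - 5 C^{2}$)
$r{\left(k \right)} = \sqrt{2} \sqrt{k}$ ($r{\left(k \right)} = \sqrt{k + \left(k + 0\right)} = \sqrt{k + k} = \sqrt{2 k} = \sqrt{2} \sqrt{k}$)
$c = 21$
$c r{\left(- Z{\left(-3,-1 \right)} + 0 \right)} = 21 \sqrt{2} \sqrt{- (\left(-5\right) \left(-1\right) - -15 - 5 \left(-1\right)^{2}) + 0} = 21 \sqrt{2} \sqrt{- (5 + 15 - 5) + 0} = 21 \sqrt{2} \sqrt{\left(-1\right) 15 + 0} = 21 \sqrt{2} \sqrt{-15 + 0} = 21 \sqrt{2} \sqrt{-15} = 21 \sqrt{2} i \sqrt{15} = 21 i \sqrt{30}$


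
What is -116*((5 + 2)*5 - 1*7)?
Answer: -3248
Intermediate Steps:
-116*((5 + 2)*5 - 1*7) = -116*(7*5 - 7) = -116*(35 - 7) = -116*28 = -3248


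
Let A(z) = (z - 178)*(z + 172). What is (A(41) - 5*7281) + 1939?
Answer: -63647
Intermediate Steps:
A(z) = (-178 + z)*(172 + z)
(A(41) - 5*7281) + 1939 = ((-30616 + 41**2 - 6*41) - 5*7281) + 1939 = ((-30616 + 1681 - 246) - 36405) + 1939 = (-29181 - 36405) + 1939 = -65586 + 1939 = -63647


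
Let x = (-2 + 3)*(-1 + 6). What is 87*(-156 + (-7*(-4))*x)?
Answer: -1392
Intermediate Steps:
x = 5 (x = 1*5 = 5)
87*(-156 + (-7*(-4))*x) = 87*(-156 - 7*(-4)*5) = 87*(-156 + 28*5) = 87*(-156 + 140) = 87*(-16) = -1392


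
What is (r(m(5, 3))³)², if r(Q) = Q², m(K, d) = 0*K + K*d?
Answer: 129746337890625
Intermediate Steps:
m(K, d) = K*d (m(K, d) = 0 + K*d = K*d)
(r(m(5, 3))³)² = (((5*3)²)³)² = ((15²)³)² = (225³)² = 11390625² = 129746337890625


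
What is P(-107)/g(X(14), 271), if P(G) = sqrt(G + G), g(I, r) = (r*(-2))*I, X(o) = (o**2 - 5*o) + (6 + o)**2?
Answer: -I*sqrt(214)/285092 ≈ -5.1312e-5*I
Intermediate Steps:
X(o) = o**2 + (6 + o)**2 - 5*o
g(I, r) = -2*I*r (g(I, r) = (-2*r)*I = -2*I*r)
P(G) = sqrt(2)*sqrt(G) (P(G) = sqrt(2*G) = sqrt(2)*sqrt(G))
P(-107)/g(X(14), 271) = (sqrt(2)*sqrt(-107))/((-2*(36 + 2*14**2 + 7*14)*271)) = (sqrt(2)*(I*sqrt(107)))/((-2*(36 + 2*196 + 98)*271)) = (I*sqrt(214))/((-2*(36 + 392 + 98)*271)) = (I*sqrt(214))/((-2*526*271)) = (I*sqrt(214))/(-285092) = (I*sqrt(214))*(-1/285092) = -I*sqrt(214)/285092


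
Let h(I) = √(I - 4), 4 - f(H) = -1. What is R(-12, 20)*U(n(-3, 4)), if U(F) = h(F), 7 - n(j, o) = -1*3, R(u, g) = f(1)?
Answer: 5*√6 ≈ 12.247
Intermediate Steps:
f(H) = 5 (f(H) = 4 - 1*(-1) = 4 + 1 = 5)
R(u, g) = 5
n(j, o) = 10 (n(j, o) = 7 - (-1)*3 = 7 - 1*(-3) = 7 + 3 = 10)
h(I) = √(-4 + I)
U(F) = √(-4 + F)
R(-12, 20)*U(n(-3, 4)) = 5*√(-4 + 10) = 5*√6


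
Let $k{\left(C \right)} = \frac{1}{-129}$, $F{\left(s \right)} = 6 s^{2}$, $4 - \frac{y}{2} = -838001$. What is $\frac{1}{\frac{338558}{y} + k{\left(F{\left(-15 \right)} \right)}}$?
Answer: $\frac{36034215}{6999662} \approx 5.148$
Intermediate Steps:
$y = 1676010$ ($y = 8 - -1676002 = 8 + 1676002 = 1676010$)
$k{\left(C \right)} = - \frac{1}{129}$
$\frac{1}{\frac{338558}{y} + k{\left(F{\left(-15 \right)} \right)}} = \frac{1}{\frac{338558}{1676010} - \frac{1}{129}} = \frac{1}{338558 \cdot \frac{1}{1676010} - \frac{1}{129}} = \frac{1}{\frac{169279}{838005} - \frac{1}{129}} = \frac{1}{\frac{6999662}{36034215}} = \frac{36034215}{6999662}$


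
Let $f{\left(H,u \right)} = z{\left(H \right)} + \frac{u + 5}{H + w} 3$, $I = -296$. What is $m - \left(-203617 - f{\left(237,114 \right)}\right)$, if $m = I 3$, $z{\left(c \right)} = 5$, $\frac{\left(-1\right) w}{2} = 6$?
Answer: $\frac{15205169}{75} \approx 2.0274 \cdot 10^{5}$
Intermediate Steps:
$w = -12$ ($w = \left(-2\right) 6 = -12$)
$f{\left(H,u \right)} = 5 + \frac{3 \left(5 + u\right)}{-12 + H}$ ($f{\left(H,u \right)} = 5 + \frac{u + 5}{H - 12} \cdot 3 = 5 + \frac{5 + u}{-12 + H} 3 = 5 + \frac{3 \left(5 + u\right)}{-12 + H}$)
$m = -888$ ($m = \left(-296\right) 3 = -888$)
$m - \left(-203617 - f{\left(237,114 \right)}\right) = -888 - \left(-203617 - \frac{-45 + 3 \cdot 114 + 5 \cdot 237}{-12 + 237}\right) = -888 - \left(-203617 - \frac{-45 + 342 + 1185}{225}\right) = -888 - \left(-203617 - \frac{1}{225} \cdot 1482\right) = -888 - \left(-203617 - \frac{494}{75}\right) = -888 - - \frac{15271769}{75} = -888 + \frac{15271769}{75} = \frac{15205169}{75}$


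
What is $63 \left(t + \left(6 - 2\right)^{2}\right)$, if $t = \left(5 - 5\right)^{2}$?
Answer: $1008$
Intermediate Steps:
$t = 0$ ($t = 0^{2} = 0$)
$63 \left(t + \left(6 - 2\right)^{2}\right) = 63 \left(0 + \left(6 - 2\right)^{2}\right) = 63 \left(0 + 4^{2}\right) = 63 \left(0 + 16\right) = 63 \cdot 16 = 1008$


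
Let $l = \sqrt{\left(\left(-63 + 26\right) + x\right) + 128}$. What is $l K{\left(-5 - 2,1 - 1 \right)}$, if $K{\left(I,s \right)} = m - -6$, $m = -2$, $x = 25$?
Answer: $8 \sqrt{29} \approx 43.081$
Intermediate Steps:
$K{\left(I,s \right)} = 4$ ($K{\left(I,s \right)} = -2 - -6 = -2 + 6 = 4$)
$l = 2 \sqrt{29}$ ($l = \sqrt{\left(\left(-63 + 26\right) + 25\right) + 128} = \sqrt{\left(-37 + 25\right) + 128} = \sqrt{-12 + 128} = \sqrt{116} = 2 \sqrt{29} \approx 10.77$)
$l K{\left(-5 - 2,1 - 1 \right)} = 2 \sqrt{29} \cdot 4 = 8 \sqrt{29}$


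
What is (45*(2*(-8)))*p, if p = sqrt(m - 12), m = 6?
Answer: -720*I*sqrt(6) ≈ -1763.6*I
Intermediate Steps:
p = I*sqrt(6) (p = sqrt(6 - 12) = sqrt(-6) = I*sqrt(6) ≈ 2.4495*I)
(45*(2*(-8)))*p = (45*(2*(-8)))*(I*sqrt(6)) = (45*(-16))*(I*sqrt(6)) = -720*I*sqrt(6)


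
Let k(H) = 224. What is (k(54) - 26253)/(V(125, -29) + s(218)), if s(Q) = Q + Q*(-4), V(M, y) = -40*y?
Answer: -26029/506 ≈ -51.441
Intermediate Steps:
s(Q) = -3*Q (s(Q) = Q - 4*Q = -3*Q)
(k(54) - 26253)/(V(125, -29) + s(218)) = (224 - 26253)/(-40*(-29) - 3*218) = -26029/(1160 - 654) = -26029/506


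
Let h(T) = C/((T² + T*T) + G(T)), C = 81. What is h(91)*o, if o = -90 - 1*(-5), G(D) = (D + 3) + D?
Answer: -6885/16747 ≈ -0.41112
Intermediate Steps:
G(D) = 3 + 2*D (G(D) = (3 + D) + D = 3 + 2*D)
o = -85 (o = -90 + 5 = -85)
h(T) = 81/(3 + 2*T + 2*T²) (h(T) = 81/((T² + T*T) + (3 + 2*T)) = 81/((T² + T²) + (3 + 2*T)) = 81/(2*T² + (3 + 2*T)) = 81/(3 + 2*T + 2*T²))
h(91)*o = (81/(3 + 2*91 + 2*91²))*(-85) = (81/(3 + 182 + 2*8281))*(-85) = (81/(3 + 182 + 16562))*(-85) = (81/16747)*(-85) = -6885/16747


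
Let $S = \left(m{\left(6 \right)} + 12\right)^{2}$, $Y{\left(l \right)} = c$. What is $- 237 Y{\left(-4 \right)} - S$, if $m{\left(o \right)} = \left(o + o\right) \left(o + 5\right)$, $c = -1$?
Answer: $-20499$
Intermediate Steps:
$Y{\left(l \right)} = -1$
$m{\left(o \right)} = 2 o \left(5 + o\right)$
$S = 20736$ ($S = \left(2 \cdot 6 \left(5 + 6\right) + 12\right)^{2} = \left(2 \cdot 6 \cdot 11 + 12\right)^{2} = \left(132 + 12\right)^{2} = 144^{2} = 20736$)
$- 237 Y{\left(-4 \right)} - S = \left(-237\right) \left(-1\right) - 20736 = 237 - 20736 = -20499$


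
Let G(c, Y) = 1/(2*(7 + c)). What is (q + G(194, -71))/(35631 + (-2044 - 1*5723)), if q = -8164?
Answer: -3281927/11201328 ≈ -0.29299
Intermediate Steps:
G(c, Y) = 1/(14 + 2*c)
(q + G(194, -71))/(35631 + (-2044 - 1*5723)) = (-8164 + 1/(2*(7 + 194)))/(35631 + (-2044 - 1*5723)) = (-8164 + (½)/201)/(35631 + (-2044 - 5723)) = (-8164 + (½)*(1/201))/(35631 - 7767) = (-8164 + 1/402)/27864 = -3281927/402*1/27864 = -3281927/11201328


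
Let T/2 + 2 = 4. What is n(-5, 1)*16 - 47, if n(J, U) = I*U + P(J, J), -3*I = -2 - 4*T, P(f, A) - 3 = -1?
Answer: 81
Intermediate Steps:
T = 4 (T = -4 + 2*4 = -4 + 8 = 4)
P(f, A) = 2 (P(f, A) = 3 - 1 = 2)
I = 6 (I = -(-2 - 4*4)/3 = -(-2 - 16)/3 = -1/3*(-18) = 6)
n(J, U) = 2 + 6*U (n(J, U) = 6*U + 2 = 2 + 6*U)
n(-5, 1)*16 - 47 = (2 + 6*1)*16 - 47 = (2 + 6)*16 - 47 = 8*16 - 47 = 128 - 47 = 81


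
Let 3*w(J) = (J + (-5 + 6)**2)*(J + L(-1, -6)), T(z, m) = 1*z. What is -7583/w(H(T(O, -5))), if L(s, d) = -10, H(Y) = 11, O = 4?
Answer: -7583/4 ≈ -1895.8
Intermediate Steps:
T(z, m) = z
w(J) = (1 + J)*(-10 + J)/3 (w(J) = ((J + (-5 + 6)**2)*(J - 10))/3 = ((J + 1**2)*(-10 + J))/3 = ((J + 1)*(-10 + J))/3 = ((1 + J)*(-10 + J))/3 = (1 + J)*(-10 + J)/3)
-7583/w(H(T(O, -5))) = -7583/(-10/3 - 3*11 + (1/3)*11**2) = -7583/(-10/3 - 33 + (1/3)*121) = -7583/(-10/3 - 33 + 121/3) = -7583/4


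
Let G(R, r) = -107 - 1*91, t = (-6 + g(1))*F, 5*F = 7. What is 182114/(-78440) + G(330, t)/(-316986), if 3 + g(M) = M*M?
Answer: -129982111/56000860 ≈ -2.3211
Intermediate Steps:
F = 7/5 (F = (⅕)*7 = 7/5 ≈ 1.4000)
g(M) = -3 + M² (g(M) = -3 + M*M = -3 + M²)
t = -56/5 (t = (-6 + (-3 + 1²))*(7/5) = (-6 + (-3 + 1))*(7/5) = (-6 - 2)*(7/5) = -8*7/5 = -56/5 ≈ -11.200)
G(R, r) = -198 (G(R, r) = -107 - 91 = -198)
182114/(-78440) + G(330, t)/(-316986) = 182114/(-78440) - 198/(-316986) = 182114*(-1/78440) - 198*(-1/316986) = -2461/1060 + 33/52831 = -129982111/56000860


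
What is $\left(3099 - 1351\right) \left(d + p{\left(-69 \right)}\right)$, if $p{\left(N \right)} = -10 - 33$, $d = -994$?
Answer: $-1812676$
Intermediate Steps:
$p{\left(N \right)} = -43$
$\left(3099 - 1351\right) \left(d + p{\left(-69 \right)}\right) = \left(3099 - 1351\right) \left(-994 - 43\right) = 1748 \left(-1037\right) = -1812676$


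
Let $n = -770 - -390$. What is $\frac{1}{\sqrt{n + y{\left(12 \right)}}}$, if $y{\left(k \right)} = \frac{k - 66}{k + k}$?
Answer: $- \frac{2 i \sqrt{1529}}{1529} \approx - 0.051148 i$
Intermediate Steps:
$y{\left(k \right)} = \frac{-66 + k}{2 k}$
$n = -380$ ($n = -770 + 390 = -380$)
$\frac{1}{\sqrt{n + y{\left(12 \right)}}} = \frac{1}{\sqrt{-380 + \frac{-66 + 12}{2 \cdot 12}}} = \frac{1}{\sqrt{-380 + \frac{1}{2} \cdot \frac{1}{12} \left(-54\right)}} = \frac{1}{\sqrt{-380 - \frac{9}{4}}} = \frac{1}{\sqrt{- \frac{1529}{4}}} = \frac{1}{\frac{1}{2} i \sqrt{1529}} = - \frac{2 i \sqrt{1529}}{1529}$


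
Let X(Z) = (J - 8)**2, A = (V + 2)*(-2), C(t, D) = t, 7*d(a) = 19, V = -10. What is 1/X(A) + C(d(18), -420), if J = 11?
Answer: 178/63 ≈ 2.8254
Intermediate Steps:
d(a) = 19/7 (d(a) = (1/7)*19 = 19/7)
A = 16 (A = (-10 + 2)*(-2) = -8*(-2) = 16)
X(Z) = 9 (X(Z) = (11 - 8)**2 = 3**2 = 9)
1/X(A) + C(d(18), -420) = 1/9 + 19/7 = 178/63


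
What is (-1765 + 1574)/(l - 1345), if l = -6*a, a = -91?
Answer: 191/799 ≈ 0.23905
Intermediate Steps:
l = 546 (l = -6*(-91) = 546)
(-1765 + 1574)/(l - 1345) = (-1765 + 1574)/(546 - 1345) = -191/(-799) = -191*(-1/799) = 191/799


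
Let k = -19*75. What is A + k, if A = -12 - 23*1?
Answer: -1460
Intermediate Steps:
A = -35 (A = -12 - 23 = -35)
k = -1425
A + k = -35 - 1425 = -1460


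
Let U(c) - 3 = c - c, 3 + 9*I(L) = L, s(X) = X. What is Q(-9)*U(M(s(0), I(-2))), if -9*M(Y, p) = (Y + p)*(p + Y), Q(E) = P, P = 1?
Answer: 3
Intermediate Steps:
I(L) = -⅓ + L/9
Q(E) = 1
M(Y, p) = -(Y + p)²/9 (M(Y, p) = -(Y + p)*(p + Y)/9 = -(Y + p)*(Y + p)/9 = -(Y + p)²/9)
U(c) = 3 (U(c) = 3 + (c - c) = 3 + 0 = 3)
Q(-9)*U(M(s(0), I(-2))) = 1*3 = 3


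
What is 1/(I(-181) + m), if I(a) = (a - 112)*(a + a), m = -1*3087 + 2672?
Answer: 1/105651 ≈ 9.4651e-6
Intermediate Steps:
m = -415 (m = -3087 + 2672 = -415)
I(a) = 2*a*(-112 + a) (I(a) = (-112 + a)*(2*a) = 2*a*(-112 + a))
1/(I(-181) + m) = 1/(2*(-181)*(-112 - 181) - 415) = 1/(2*(-181)*(-293) - 415) = 1/(106066 - 415) = 1/105651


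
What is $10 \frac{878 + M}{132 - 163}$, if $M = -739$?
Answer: $- \frac{1390}{31} \approx -44.839$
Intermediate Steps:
$10 \frac{878 + M}{132 - 163} = 10 \frac{878 - 739}{132 - 163} = 10 \frac{139}{-31} = 10 \cdot 139 \left(- \frac{1}{31}\right) = 10 \left(- \frac{139}{31}\right) = - \frac{1390}{31}$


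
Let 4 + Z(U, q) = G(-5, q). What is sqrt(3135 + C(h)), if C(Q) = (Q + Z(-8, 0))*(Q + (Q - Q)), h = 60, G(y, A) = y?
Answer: sqrt(6195) ≈ 78.708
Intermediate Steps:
Z(U, q) = -9 (Z(U, q) = -4 - 5 = -9)
C(Q) = Q*(-9 + Q) (C(Q) = (Q - 9)*(Q + (Q - Q)) = (-9 + Q)*(Q + 0) = (-9 + Q)*Q = Q*(-9 + Q))
sqrt(3135 + C(h)) = sqrt(3135 + 60*(-9 + 60)) = sqrt(3135 + 60*51) = sqrt(3135 + 3060) = sqrt(6195)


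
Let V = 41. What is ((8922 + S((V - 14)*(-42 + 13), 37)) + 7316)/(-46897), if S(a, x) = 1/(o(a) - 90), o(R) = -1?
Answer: -1477657/4267627 ≈ -0.34625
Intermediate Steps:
S(a, x) = -1/91 (S(a, x) = 1/(-1 - 90) = 1/(-91) = -1/91)
((8922 + S((V - 14)*(-42 + 13), 37)) + 7316)/(-46897) = ((8922 - 1/91) + 7316)/(-46897) = (811901/91 + 7316)*(-1/46897) = (1477657/91)*(-1/46897) = -1477657/4267627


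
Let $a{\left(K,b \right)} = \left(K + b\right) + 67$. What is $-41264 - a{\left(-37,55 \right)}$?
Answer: $-41349$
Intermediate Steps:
$a{\left(K,b \right)} = 67 + K + b$
$-41264 - a{\left(-37,55 \right)} = -41264 - \left(67 - 37 + 55\right) = -41264 - 85 = -41349$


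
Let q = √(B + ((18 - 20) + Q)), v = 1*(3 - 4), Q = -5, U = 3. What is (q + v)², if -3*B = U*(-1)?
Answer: (1 - I*√6)² ≈ -5.0 - 4.899*I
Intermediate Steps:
B = 1 (B = -(-1) = -⅓*(-3) = 1)
v = -1 (v = 1*(-1) = -1)
q = I*√6 (q = √(1 + ((18 - 20) - 5)) = √(1 + (-2 - 5)) = √(1 - 7) = √(-6) = I*√6 ≈ 2.4495*I)
(q + v)² = (I*√6 - 1)² = (-1 + I*√6)²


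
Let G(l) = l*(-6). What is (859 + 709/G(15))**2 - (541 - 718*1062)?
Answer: 12039710701/8100 ≈ 1.4864e+6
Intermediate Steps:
G(l) = -6*l
(859 + 709/G(15))**2 - (541 - 718*1062) = (859 + 709/((-6*15)))**2 - (541 - 718*1062) = (859 + 709/(-90))**2 - (541 - 762516) = (859 + 709*(-1/90))**2 - 1*(-761975) = (859 - 709/90)**2 + 761975 = (76601/90)**2 + 761975 = 5867713201/8100 + 761975 = 12039710701/8100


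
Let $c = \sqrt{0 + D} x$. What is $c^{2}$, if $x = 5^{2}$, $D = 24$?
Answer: $15000$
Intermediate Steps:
$x = 25$
$c = 50 \sqrt{6}$ ($c = \sqrt{0 + 24} \cdot 25 = \sqrt{24} \cdot 25 = 2 \sqrt{6} \cdot 25 = 50 \sqrt{6} \approx 122.47$)
$c^{2} = \left(50 \sqrt{6}\right)^{2} = 15000$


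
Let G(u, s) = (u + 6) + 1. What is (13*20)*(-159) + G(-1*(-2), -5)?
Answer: -41331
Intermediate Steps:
G(u, s) = 7 + u (G(u, s) = (6 + u) + 1 = 7 + u)
(13*20)*(-159) + G(-1*(-2), -5) = (13*20)*(-159) + (7 - 1*(-2)) = 260*(-159) + (7 + 2) = -41340 + 9 = -41331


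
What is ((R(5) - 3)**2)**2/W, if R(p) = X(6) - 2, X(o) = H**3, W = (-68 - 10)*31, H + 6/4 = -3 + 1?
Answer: -21517662721/9904128 ≈ -2172.6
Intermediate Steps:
H = -7/2 (H = -3/2 + (-3 + 1) = -3/2 - 2 = -7/2 ≈ -3.5000)
W = -2418 (W = -78*31 = -2418)
X(o) = -343/8 (X(o) = (-7/2)**3 = -343/8)
R(p) = -359/8 (R(p) = -343/8 - 2 = -359/8)
((R(5) - 3)**2)**2/W = ((-359/8 - 3)**2)**2/(-2418) = ((-383/8)**2)**2*(-1/2418) = (146689/64)**2*(-1/2418) = (21517662721/4096)*(-1/2418) = -21517662721/9904128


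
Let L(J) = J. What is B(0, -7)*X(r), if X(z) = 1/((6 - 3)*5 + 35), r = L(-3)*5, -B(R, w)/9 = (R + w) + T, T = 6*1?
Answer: 9/50 ≈ 0.18000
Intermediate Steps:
T = 6
B(R, w) = -54 - 9*R - 9*w (B(R, w) = -9*((R + w) + 6) = -9*(6 + R + w) = -54 - 9*R - 9*w)
r = -15 (r = -3*5 = -15)
X(z) = 1/50 (X(z) = 1/(3*5 + 35) = 1/(15 + 35) = 1/50)
B(0, -7)*X(r) = (-54 - 9*0 - 9*(-7))*(1/50) = (-54 + 0 + 63)*(1/50) = 9*(1/50) = 9/50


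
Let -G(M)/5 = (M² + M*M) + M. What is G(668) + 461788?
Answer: -4003792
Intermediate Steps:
G(M) = -10*M² - 5*M (G(M) = -5*((M² + M*M) + M) = -5*((M² + M²) + M) = -5*(2*M² + M) = -5*(M + 2*M²) = -10*M² - 5*M)
G(668) + 461788 = -5*668*(1 + 2*668) + 461788 = -5*668*(1 + 1336) + 461788 = -5*668*1337 + 461788 = -4465580 + 461788 = -4003792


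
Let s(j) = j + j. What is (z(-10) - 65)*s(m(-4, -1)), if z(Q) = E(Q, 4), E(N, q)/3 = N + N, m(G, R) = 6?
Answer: -1500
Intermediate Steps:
E(N, q) = 6*N (E(N, q) = 3*(N + N) = 3*(2*N) = 6*N)
z(Q) = 6*Q
s(j) = 2*j
(z(-10) - 65)*s(m(-4, -1)) = (6*(-10) - 65)*(2*6) = (-60 - 65)*12 = -125*12 = -1500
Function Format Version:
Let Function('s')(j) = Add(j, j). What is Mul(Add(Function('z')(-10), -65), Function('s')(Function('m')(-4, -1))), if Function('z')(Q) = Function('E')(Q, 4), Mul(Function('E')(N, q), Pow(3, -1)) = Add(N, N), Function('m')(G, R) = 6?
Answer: -1500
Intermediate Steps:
Function('E')(N, q) = Mul(6, N) (Function('E')(N, q) = Mul(3, Add(N, N)) = Mul(3, Mul(2, N)) = Mul(6, N))
Function('z')(Q) = Mul(6, Q)
Function('s')(j) = Mul(2, j)
Mul(Add(Function('z')(-10), -65), Function('s')(Function('m')(-4, -1))) = Mul(Add(Mul(6, -10), -65), Mul(2, 6)) = Mul(Add(-60, -65), 12) = Mul(-125, 12) = -1500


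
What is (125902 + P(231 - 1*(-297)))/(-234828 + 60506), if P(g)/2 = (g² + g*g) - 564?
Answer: -619955/87161 ≈ -7.1128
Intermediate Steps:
P(g) = -1128 + 4*g² (P(g) = 2*((g² + g*g) - 564) = 2*((g² + g²) - 564) = 2*(2*g² - 564) = 2*(-564 + 2*g²) = -1128 + 4*g²)
(125902 + P(231 - 1*(-297)))/(-234828 + 60506) = (125902 + (-1128 + 4*(231 - 1*(-297))²))/(-234828 + 60506) = (125902 + (-1128 + 4*(231 + 297)²))/(-174322) = (125902 + (-1128 + 4*528²))*(-1/174322) = (125902 + (-1128 + 4*278784))*(-1/174322) = (125902 + (-1128 + 1115136))*(-1/174322) = (125902 + 1114008)*(-1/174322) = 1239910*(-1/174322) = -619955/87161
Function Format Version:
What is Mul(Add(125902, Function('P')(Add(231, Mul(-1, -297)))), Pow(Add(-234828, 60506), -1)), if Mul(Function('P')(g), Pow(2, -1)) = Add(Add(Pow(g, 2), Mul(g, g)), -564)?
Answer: Rational(-619955, 87161) ≈ -7.1128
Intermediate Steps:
Function('P')(g) = Add(-1128, Mul(4, Pow(g, 2))) (Function('P')(g) = Mul(2, Add(Add(Pow(g, 2), Mul(g, g)), -564)) = Mul(2, Add(Add(Pow(g, 2), Pow(g, 2)), -564)) = Mul(2, Add(Mul(2, Pow(g, 2)), -564)) = Mul(2, Add(-564, Mul(2, Pow(g, 2)))) = Add(-1128, Mul(4, Pow(g, 2))))
Mul(Add(125902, Function('P')(Add(231, Mul(-1, -297)))), Pow(Add(-234828, 60506), -1)) = Mul(Add(125902, Add(-1128, Mul(4, Pow(Add(231, Mul(-1, -297)), 2)))), Pow(Add(-234828, 60506), -1)) = Mul(Add(125902, Add(-1128, Mul(4, Pow(Add(231, 297), 2)))), Pow(-174322, -1)) = Mul(Add(125902, Add(-1128, Mul(4, Pow(528, 2)))), Rational(-1, 174322)) = Mul(Add(125902, Add(-1128, Mul(4, 278784))), Rational(-1, 174322)) = Mul(Add(125902, Add(-1128, 1115136)), Rational(-1, 174322)) = Mul(Add(125902, 1114008), Rational(-1, 174322)) = Mul(1239910, Rational(-1, 174322)) = Rational(-619955, 87161)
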